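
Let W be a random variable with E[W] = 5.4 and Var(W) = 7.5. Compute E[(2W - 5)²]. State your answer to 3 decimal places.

E[2W - 5] = 2·5.4 − 5 = 5.8
Var(2W - 5) = (2)²·7.5 = 30
E[(2W - 5)²] = Var((2W - 5)) + (E[(2W - 5)])² = 30 + (5.8)² = 63.64

63.640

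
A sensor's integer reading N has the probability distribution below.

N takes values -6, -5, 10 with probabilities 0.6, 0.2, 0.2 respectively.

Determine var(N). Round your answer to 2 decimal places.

E[N] = (-6)(0.6) + (-5)(0.2) + (10)(0.2) = -2.6
E[N²] = (-6)²(0.6) + (-5)²(0.2) + (10)²(0.2) = 46.6
var(N) = E[N²] − (E[N])² = 46.6 − (-2.6)² = 39.84

39.84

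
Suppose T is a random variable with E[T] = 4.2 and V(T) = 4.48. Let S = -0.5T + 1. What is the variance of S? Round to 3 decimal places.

1.120

V(-0.5T + 1) = (-0.5)²·V(T) = 0.25·4.48 = 1.12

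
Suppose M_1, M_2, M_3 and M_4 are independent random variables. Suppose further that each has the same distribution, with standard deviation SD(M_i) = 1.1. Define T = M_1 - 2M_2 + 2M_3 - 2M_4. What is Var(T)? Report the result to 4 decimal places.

15.7300

Var(M_i) = (1.1)² = 1.21
By independence, Var(T) = (1)²Var(M_1) + (-2)²Var(M_2) + (2)²Var(M_3) + (-2)²Var(M_4)
= (1)²·1.21 + (-2)²·1.21 + (2)²·1.21 + (-2)²·1.21 = 15.73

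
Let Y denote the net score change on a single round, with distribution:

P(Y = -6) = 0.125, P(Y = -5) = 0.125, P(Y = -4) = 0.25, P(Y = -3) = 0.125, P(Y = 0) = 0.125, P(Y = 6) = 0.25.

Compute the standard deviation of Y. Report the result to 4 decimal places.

E[Y] = (-6)(0.125) + (-5)(0.125) + (-4)(0.25) + (-3)(0.125) + (0)(0.125) + (6)(0.25) = -1.25
E[Y²] = (-6)²(0.125) + (-5)²(0.125) + (-4)²(0.25) + (-3)²(0.125) + (0)²(0.125) + (6)²(0.25) = 21.75
Var(Y) = E[Y²] − (E[Y])² = 21.75 − (-1.25)² = 20.1875
σ(Y) = √20.1875 ≈ 4.4931

4.4931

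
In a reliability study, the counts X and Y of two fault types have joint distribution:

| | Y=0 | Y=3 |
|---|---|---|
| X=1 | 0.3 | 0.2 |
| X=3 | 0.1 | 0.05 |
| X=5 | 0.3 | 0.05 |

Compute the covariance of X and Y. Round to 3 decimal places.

E[X] = 2.7,  E[Y] = 0.9
E[XY] = 1.8
Cov(X,Y) = E[XY] − E[X]E[Y] = 1.8 − (2.7)(0.9) = -0.63

-0.630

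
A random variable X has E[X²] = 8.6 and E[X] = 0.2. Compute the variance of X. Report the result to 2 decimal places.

V(X) = 8.6 − (0.2)² = 8.56

8.56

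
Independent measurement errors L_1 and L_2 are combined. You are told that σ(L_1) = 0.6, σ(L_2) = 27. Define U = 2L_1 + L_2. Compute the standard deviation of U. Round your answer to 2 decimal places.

V(L_1) = 0.36, V(L_2) = 729
By independence, V(U) = (2)²V(L_1) + (1)²V(L_2)
= (2)²·0.36 + (1)²·729 = 730.44
σ(U) = √730.44 ≈ 27.03

27.03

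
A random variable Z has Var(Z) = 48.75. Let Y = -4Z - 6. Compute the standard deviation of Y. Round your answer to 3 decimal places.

27.928

Var(-4Z - 6) = (-4)²·48.75 = 780
σ(Y) = √780 ≈ 27.928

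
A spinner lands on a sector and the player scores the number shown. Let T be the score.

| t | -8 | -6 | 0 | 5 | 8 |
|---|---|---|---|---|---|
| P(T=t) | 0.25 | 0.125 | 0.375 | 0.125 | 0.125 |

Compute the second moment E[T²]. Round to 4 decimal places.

E[T²] = (-8)²(0.25) + (-6)²(0.125) + (0)²(0.375) + (5)²(0.125) + (8)²(0.125) = 31.625

31.6250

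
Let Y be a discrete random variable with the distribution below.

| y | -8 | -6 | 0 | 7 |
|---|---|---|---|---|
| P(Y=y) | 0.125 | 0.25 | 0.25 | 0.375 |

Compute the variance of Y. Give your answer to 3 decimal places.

E[Y] = (-8)(0.125) + (-6)(0.25) + (0)(0.25) + (7)(0.375) = 0.125
E[Y²] = (-8)²(0.125) + (-6)²(0.25) + (0)²(0.25) + (7)²(0.375) = 35.375
Var(Y) = E[Y²] − (E[Y])² = 35.375 − (0.125)² = 35.359375

35.359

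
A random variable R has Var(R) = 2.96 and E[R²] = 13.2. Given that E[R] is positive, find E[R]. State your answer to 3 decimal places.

(E[R])² = E[R²] − Var(R) = 13.2 − 2.96 = 10.24
E[R] = √10.24 = 3.2

3.200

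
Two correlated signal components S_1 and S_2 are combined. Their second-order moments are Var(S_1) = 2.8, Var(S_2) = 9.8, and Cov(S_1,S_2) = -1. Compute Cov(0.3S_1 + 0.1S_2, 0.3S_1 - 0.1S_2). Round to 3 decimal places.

0.154

Cov(0.3S_1 + 0.1S_2, 0.3S_1 - 0.1S_2) = (0.3)(0.3)Var(S_1) + (0.1)(-0.1)Var(S_2) + [(0.3)(-0.1) + (0.1)(0.3)]Cov(S_1,S_2)
= 0.09·2.8 + -0.01·9.8 + 0·-1 = 0.154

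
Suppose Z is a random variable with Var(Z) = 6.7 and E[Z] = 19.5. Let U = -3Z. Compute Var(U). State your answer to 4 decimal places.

Var(-3Z) = (-3)²·Var(Z) = 9·6.7 = 60.3

60.3000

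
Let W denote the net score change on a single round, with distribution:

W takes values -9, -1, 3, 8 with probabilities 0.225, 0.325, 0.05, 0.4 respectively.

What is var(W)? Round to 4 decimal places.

43.6000

E[W] = (-9)(0.225) + (-1)(0.325) + (3)(0.05) + (8)(0.4) = 1
E[W²] = (-9)²(0.225) + (-1)²(0.325) + (3)²(0.05) + (8)²(0.4) = 44.6
var(W) = E[W²] − (E[W])² = 44.6 − (1)² = 43.6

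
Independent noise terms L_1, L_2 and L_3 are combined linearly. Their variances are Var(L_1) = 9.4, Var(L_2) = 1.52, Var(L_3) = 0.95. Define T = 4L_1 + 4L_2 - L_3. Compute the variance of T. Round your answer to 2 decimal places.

175.67

By independence, Var(T) = (4)²Var(L_1) + (4)²Var(L_2) + (-1)²Var(L_3)
= (4)²·9.4 + (4)²·1.52 + (-1)²·0.95 = 175.67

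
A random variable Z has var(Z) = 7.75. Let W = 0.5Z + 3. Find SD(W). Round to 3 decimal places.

1.392

var(0.5Z + 3) = (0.5)²·7.75 = 1.9375
SD(W) = √1.9375 ≈ 1.392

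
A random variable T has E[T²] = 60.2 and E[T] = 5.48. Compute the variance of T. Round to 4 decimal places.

30.1696

V(T) = 60.2 − (5.48)² = 30.1696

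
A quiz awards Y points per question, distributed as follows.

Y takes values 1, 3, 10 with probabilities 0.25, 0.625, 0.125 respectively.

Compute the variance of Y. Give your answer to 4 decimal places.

E[Y] = (1)(0.25) + (3)(0.625) + (10)(0.125) = 3.375
E[Y²] = (1)²(0.25) + (3)²(0.625) + (10)²(0.125) = 18.375
Var(Y) = E[Y²] − (E[Y])² = 18.375 − (3.375)² = 6.984375

6.9844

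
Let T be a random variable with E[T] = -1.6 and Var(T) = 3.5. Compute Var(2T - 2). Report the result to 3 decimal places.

14.000

Var(2T - 2) = (2)²·Var(T) = 4·3.5 = 14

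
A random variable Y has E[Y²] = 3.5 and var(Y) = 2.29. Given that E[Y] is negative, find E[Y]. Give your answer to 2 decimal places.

(E[Y])² = E[Y²] − var(Y) = 3.5 − 2.29 = 1.21
E[Y] = −√1.21 = -1.1

-1.10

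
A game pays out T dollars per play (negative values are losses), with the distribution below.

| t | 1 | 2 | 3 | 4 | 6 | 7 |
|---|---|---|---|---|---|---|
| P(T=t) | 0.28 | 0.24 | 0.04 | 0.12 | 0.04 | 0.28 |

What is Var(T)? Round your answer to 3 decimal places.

6.006

E[T] = (1)(0.28) + (2)(0.24) + (3)(0.04) + (4)(0.12) + (6)(0.04) + (7)(0.28) = 3.56
E[T²] = (1)²(0.28) + (2)²(0.24) + (3)²(0.04) + (4)²(0.12) + (6)²(0.04) + (7)²(0.28) = 18.68
Var(T) = E[T²] − (E[T])² = 18.68 − (3.56)² = 6.0064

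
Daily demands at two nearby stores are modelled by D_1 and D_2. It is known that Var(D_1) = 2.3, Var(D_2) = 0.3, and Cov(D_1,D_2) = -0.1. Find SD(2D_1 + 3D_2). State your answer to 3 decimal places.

Var(2D_1 + 3D_2) = (2)²·Var(D_1) + (3)²·Var(D_2) + 2·(2)·(3)·Cov(D_1,D_2)
= 4·2.3 + 9·0.3 + 12·-0.1 = 10.7
SD(2D_1 + 3D_2) = √10.7 ≈ 3.271

3.271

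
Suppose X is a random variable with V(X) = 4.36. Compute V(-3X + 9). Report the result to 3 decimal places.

39.240

V(-3X + 9) = (-3)²·V(X) = 9·4.36 = 39.24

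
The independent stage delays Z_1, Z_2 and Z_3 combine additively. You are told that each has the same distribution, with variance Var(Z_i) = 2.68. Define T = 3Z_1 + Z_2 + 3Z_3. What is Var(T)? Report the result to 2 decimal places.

50.92

By independence, Var(T) = (3)²Var(Z_1) + (1)²Var(Z_2) + (3)²Var(Z_3)
= (3)²·2.68 + (1)²·2.68 + (3)²·2.68 = 50.92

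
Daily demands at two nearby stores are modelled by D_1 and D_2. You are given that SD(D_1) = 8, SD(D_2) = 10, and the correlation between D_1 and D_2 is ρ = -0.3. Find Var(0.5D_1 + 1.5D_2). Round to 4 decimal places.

205.0000

Var(D_1) = (8)² = 64;  Var(D_2) = (10)² = 100
Cov(D_1,D_2) = ρ·SD(D_1)·SD(D_2) = -0.3·8·10 = -24
Var(0.5D_1 + 1.5D_2) = (0.5)²·Var(D_1) + (1.5)²·Var(D_2) + 2·(0.5)·(1.5)·Cov(D_1,D_2)
= 0.25·64 + 2.25·100 + 1.5·-24 = 205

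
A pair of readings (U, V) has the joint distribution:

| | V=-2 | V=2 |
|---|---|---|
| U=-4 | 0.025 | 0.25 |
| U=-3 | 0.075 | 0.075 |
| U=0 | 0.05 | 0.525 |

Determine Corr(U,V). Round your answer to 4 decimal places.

E[U] = -1.55,  E[V] = 1.4
E[UV] = -1.8
cov(U,V) = E[UV] − E[U]E[V] = -1.8 − (-1.55)(1.4) = 0.37
var(U) = 3.3475,  var(V) = 2.04
ρ = 0.37 / √(3.3475·2.04) ≈ 0.1416

0.1416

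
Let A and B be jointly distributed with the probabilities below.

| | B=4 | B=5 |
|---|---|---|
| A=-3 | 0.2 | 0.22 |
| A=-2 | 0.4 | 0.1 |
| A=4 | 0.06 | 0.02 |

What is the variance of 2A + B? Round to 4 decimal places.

12.9284

E[A] = -1.94,  E[B] = 4.34,  E[AB] = -8.54
V(A) = 7.06 − (-1.94)² = 3.2964;  V(B) = 19.06 − (4.34)² = 0.2244
Cov(A,B) = -8.54 − (-1.94)(4.34) = -0.1204
V(2A + B) = (2)²·3.2964 + (1)²·0.2244 + 2·(2)·(1)·-0.1204 = 12.9284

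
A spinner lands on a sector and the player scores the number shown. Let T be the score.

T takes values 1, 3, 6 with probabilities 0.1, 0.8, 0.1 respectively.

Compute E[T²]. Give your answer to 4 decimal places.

10.9000

E[T²] = (1)²(0.1) + (3)²(0.8) + (6)²(0.1) = 10.9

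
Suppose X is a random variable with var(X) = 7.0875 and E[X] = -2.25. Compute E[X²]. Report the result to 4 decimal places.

E[X²] = var(X) + (E[X])² = 7.0875 + (-2.25)² = 12.15

12.1500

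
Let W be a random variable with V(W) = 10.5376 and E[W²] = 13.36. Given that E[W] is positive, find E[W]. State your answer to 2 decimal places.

(E[W])² = E[W²] − V(W) = 13.36 − 10.5376 = 2.8224
E[W] = √2.8224 = 1.68

1.68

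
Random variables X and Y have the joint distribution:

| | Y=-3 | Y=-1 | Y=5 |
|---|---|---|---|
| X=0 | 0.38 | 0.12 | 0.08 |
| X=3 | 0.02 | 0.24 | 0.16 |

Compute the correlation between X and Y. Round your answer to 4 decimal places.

0.4208

E[X] = 1.26,  E[Y] = -0.36
E[XY] = 1.5
Cov(X,Y) = E[XY] − E[X]E[Y] = 1.5 − (1.26)(-0.36) = 1.9536
var(X) = 2.1924,  var(Y) = 9.8304
ρ = 1.9536 / √(2.1924·9.8304) ≈ 0.4208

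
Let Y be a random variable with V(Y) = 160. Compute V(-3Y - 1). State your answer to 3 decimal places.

1440.000

V(-3Y - 1) = (-3)²·V(Y) = 9·160 = 1440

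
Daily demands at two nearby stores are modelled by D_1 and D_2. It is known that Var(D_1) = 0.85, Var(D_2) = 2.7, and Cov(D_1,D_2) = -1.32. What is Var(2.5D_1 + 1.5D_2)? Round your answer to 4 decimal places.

1.4875

Var(2.5D_1 + 1.5D_2) = (2.5)²·Var(D_1) + (1.5)²·Var(D_2) + 2·(2.5)·(1.5)·Cov(D_1,D_2)
= 6.25·0.85 + 2.25·2.7 + 7.5·-1.32 = 1.4875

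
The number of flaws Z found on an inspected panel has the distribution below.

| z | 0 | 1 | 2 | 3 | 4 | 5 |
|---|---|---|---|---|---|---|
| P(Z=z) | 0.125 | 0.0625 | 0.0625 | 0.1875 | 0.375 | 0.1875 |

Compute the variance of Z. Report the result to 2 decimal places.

E[Z] = (0)(0.125) + (1)(0.0625) + (2)(0.0625) + (3)(0.1875) + (4)(0.375) + (5)(0.1875) = 3.1875
E[Z²] = (0)²(0.125) + (1)²(0.0625) + (2)²(0.0625) + (3)²(0.1875) + (4)²(0.375) + (5)²(0.1875) = 12.6875
var(Z) = E[Z²] − (E[Z])² = 12.6875 − (3.1875)² = 2.52734375

2.53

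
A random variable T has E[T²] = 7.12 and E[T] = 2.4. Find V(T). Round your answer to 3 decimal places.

V(T) = 7.12 − (2.4)² = 1.36

1.360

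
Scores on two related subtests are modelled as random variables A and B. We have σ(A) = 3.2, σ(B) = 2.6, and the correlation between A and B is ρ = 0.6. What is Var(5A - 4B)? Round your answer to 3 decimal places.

Var(A) = (3.2)² = 10.24;  Var(B) = (2.6)² = 6.76
cov(A,B) = ρ·σ(A)·σ(B) = 0.6·3.2·2.6 = 4.992
Var(5A - 4B) = (5)²·Var(A) + (-4)²·Var(B) + 2·(5)·(-4)·cov(A,B)
= 25·10.24 + 16·6.76 + -40·4.992 = 164.48

164.480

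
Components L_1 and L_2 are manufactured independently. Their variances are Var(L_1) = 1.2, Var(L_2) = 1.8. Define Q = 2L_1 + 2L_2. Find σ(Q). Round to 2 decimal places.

3.46

By independence, Var(Q) = (2)²Var(L_1) + (2)²Var(L_2)
= (2)²·1.2 + (2)²·1.8 = 12
σ(Q) = √12 ≈ 3.46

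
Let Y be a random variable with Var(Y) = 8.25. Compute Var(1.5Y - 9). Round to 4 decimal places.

Var(1.5Y - 9) = (1.5)²·Var(Y) = 2.25·8.25 = 18.5625

18.5625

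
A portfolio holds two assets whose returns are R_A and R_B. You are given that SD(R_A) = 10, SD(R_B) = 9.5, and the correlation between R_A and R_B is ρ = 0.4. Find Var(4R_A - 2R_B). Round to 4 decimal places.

1353.0000

Var(R_A) = (10)² = 100;  Var(R_B) = (9.5)² = 90.25
Cov(R_A,R_B) = ρ·SD(R_A)·SD(R_B) = 0.4·10·9.5 = 38
Var(4R_A - 2R_B) = (4)²·Var(R_A) + (-2)²·Var(R_B) + 2·(4)·(-2)·Cov(R_A,R_B)
= 16·100 + 4·90.25 + -16·38 = 1353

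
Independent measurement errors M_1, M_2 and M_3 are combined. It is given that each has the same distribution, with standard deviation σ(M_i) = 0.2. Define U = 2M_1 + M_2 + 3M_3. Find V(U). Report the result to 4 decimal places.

V(M_i) = (0.2)² = 0.04
By independence, V(U) = (2)²V(M_1) + (1)²V(M_2) + (3)²V(M_3)
= (2)²·0.04 + (1)²·0.04 + (3)²·0.04 = 0.56

0.5600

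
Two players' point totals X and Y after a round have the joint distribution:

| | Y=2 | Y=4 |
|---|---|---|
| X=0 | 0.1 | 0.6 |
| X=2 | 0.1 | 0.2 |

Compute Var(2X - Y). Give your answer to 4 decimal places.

E[X] = 0.6,  E[Y] = 3.6,  E[XY] = 2
Var(X) = 1.2 − (0.6)² = 0.84;  Var(Y) = 13.6 − (3.6)² = 0.64
Cov(X,Y) = 2 − (0.6)(3.6) = -0.16
Var(2X - Y) = (2)²·0.84 + (-1)²·0.64 + 2·(2)·(-1)·-0.16 = 4.64

4.6400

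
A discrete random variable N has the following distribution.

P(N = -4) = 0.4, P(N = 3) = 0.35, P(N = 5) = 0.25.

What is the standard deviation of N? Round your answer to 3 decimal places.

E[N] = (-4)(0.4) + (3)(0.35) + (5)(0.25) = 0.7
E[N²] = (-4)²(0.4) + (3)²(0.35) + (5)²(0.25) = 15.8
Var(N) = E[N²] − (E[N])² = 15.8 − (0.7)² = 15.31
SD(N) = √15.31 ≈ 3.913

3.913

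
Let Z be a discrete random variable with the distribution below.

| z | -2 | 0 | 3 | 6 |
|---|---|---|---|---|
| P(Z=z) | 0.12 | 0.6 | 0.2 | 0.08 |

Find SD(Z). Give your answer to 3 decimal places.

2.111

E[Z] = (-2)(0.12) + (0)(0.6) + (3)(0.2) + (6)(0.08) = 0.84
E[Z²] = (-2)²(0.12) + (0)²(0.6) + (3)²(0.2) + (6)²(0.08) = 5.16
Var(Z) = E[Z²] − (E[Z])² = 5.16 − (0.84)² = 4.4544
SD(Z) = √4.4544 ≈ 2.111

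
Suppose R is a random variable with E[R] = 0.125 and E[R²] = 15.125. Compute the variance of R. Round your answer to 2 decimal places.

15.11

var(R) = 15.125 − (0.125)² = 15.109375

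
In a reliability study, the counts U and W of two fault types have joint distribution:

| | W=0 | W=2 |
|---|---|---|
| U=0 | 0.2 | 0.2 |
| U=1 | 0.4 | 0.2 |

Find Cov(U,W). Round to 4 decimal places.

E[U] = 0.6,  E[W] = 0.8
E[UW] = 0.4
Cov(U,W) = E[UW] − E[U]E[W] = 0.4 − (0.6)(0.8) = -0.08

-0.0800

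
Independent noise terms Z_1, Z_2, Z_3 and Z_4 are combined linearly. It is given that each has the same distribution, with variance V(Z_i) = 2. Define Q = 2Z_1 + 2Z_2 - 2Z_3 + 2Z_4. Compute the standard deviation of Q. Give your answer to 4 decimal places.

5.6569

By independence, V(Q) = (2)²V(Z_1) + (2)²V(Z_2) + (-2)²V(Z_3) + (2)²V(Z_4)
= (2)²·2 + (2)²·2 + (-2)²·2 + (2)²·2 = 32
sd(Q) = √32 ≈ 5.6569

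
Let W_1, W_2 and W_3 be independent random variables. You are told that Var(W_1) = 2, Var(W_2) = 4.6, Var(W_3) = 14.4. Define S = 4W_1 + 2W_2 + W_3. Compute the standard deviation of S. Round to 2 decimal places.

By independence, Var(S) = (4)²Var(W_1) + (2)²Var(W_2) + (1)²Var(W_3)
= (4)²·2 + (2)²·4.6 + (1)²·14.4 = 64.8
SD(S) = √64.8 ≈ 8.05

8.05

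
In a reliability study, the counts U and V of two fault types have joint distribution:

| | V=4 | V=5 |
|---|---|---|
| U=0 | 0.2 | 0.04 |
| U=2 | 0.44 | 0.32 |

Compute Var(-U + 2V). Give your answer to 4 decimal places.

1.2800

E[U] = 1.52,  E[V] = 4.36,  E[UV] = 6.72
Var(U) = 3.04 − (1.52)² = 0.7296;  Var(V) = 19.24 − (4.36)² = 0.2304
Cov(U,V) = 6.72 − (1.52)(4.36) = 0.0928
Var(-U + 2V) = (-1)²·0.7296 + (2)²·0.2304 + 2·(-1)·(2)·0.0928 = 1.28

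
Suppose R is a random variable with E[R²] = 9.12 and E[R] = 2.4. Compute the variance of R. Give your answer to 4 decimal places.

3.3600

V(R) = 9.12 − (2.4)² = 3.36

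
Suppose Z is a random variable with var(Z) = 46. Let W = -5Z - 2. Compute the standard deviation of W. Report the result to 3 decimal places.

33.912

var(-5Z - 2) = (-5)²·46 = 1150
SD(W) = √1150 ≈ 33.912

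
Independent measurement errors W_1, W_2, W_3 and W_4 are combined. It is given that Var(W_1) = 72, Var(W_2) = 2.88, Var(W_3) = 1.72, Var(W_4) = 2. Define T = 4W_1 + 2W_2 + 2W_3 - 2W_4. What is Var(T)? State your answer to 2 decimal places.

By independence, Var(T) = (4)²Var(W_1) + (2)²Var(W_2) + (2)²Var(W_3) + (-2)²Var(W_4)
= (4)²·72 + (2)²·2.88 + (2)²·1.72 + (-2)²·2 = 1178.4

1178.40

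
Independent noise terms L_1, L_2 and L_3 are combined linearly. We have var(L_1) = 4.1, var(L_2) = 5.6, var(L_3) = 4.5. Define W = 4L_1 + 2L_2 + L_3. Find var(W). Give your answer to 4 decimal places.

By independence, var(W) = (4)²var(L_1) + (2)²var(L_2) + (1)²var(L_3)
= (4)²·4.1 + (2)²·5.6 + (1)²·4.5 = 92.5

92.5000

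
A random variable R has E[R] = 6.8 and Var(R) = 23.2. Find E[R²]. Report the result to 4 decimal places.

E[R²] = Var(R) + (E[R])² = 23.2 + (6.8)² = 69.44

69.4400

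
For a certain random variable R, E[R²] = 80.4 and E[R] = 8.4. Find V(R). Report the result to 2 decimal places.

V(R) = 80.4 − (8.4)² = 9.84

9.84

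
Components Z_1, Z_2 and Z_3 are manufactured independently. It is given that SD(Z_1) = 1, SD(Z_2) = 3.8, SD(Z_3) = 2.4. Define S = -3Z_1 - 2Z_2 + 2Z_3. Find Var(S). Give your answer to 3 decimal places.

89.800

Var(Z_1) = 1, Var(Z_2) = 14.44, Var(Z_3) = 5.76
By independence, Var(S) = (-3)²Var(Z_1) + (-2)²Var(Z_2) + (2)²Var(Z_3)
= (-3)²·1 + (-2)²·14.44 + (2)²·5.76 = 89.8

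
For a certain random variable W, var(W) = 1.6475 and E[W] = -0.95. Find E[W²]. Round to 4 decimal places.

2.5500

E[W²] = var(W) + (E[W])² = 1.6475 + (-0.95)² = 2.55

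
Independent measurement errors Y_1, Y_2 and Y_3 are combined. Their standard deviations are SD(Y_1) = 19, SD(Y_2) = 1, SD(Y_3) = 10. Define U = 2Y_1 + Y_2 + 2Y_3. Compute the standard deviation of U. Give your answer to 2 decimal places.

Var(Y_1) = 361, Var(Y_2) = 1, Var(Y_3) = 100
By independence, Var(U) = (2)²Var(Y_1) + (1)²Var(Y_2) + (2)²Var(Y_3)
= (2)²·361 + (1)²·1 + (2)²·100 = 1845
SD(U) = √1845 ≈ 42.95

42.95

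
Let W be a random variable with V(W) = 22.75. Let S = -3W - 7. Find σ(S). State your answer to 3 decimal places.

14.309

V(-3W - 7) = (-3)²·22.75 = 204.75
σ(S) = √204.75 ≈ 14.309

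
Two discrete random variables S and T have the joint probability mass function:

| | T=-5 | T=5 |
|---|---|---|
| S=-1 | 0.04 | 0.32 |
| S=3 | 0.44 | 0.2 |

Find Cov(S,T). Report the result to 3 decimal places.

-5.312

E[S] = 1.56,  E[T] = 0.2
E[ST] = -5
Cov(S,T) = E[ST] − E[S]E[T] = -5 − (1.56)(0.2) = -5.312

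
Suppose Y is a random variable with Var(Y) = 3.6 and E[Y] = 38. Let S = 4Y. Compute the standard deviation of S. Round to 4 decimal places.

Var(4Y) = (4)²·3.6 = 57.6
σ(S) = √57.6 ≈ 7.5895

7.5895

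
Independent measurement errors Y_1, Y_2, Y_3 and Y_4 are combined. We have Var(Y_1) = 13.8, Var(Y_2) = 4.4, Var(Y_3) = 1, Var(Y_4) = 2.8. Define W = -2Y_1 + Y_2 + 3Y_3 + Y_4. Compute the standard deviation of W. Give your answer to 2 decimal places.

By independence, Var(W) = (-2)²Var(Y_1) + (1)²Var(Y_2) + (3)²Var(Y_3) + (1)²Var(Y_4)
= (-2)²·13.8 + (1)²·4.4 + (3)²·1 + (1)²·2.8 = 71.4
SD(W) = √71.4 ≈ 8.45

8.45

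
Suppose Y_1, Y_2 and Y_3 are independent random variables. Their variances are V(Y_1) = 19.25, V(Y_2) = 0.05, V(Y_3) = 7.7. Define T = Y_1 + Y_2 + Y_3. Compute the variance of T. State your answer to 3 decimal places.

27.000

By independence, V(T) = (1)²V(Y_1) + (1)²V(Y_2) + (1)²V(Y_3)
= (1)²·19.25 + (1)²·0.05 + (1)²·7.7 = 27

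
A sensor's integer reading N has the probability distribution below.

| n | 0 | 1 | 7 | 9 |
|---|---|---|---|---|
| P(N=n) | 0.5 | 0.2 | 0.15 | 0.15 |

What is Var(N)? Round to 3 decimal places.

E[N] = (0)(0.5) + (1)(0.2) + (7)(0.15) + (9)(0.15) = 2.6
E[N²] = (0)²(0.5) + (1)²(0.2) + (7)²(0.15) + (9)²(0.15) = 19.7
Var(N) = E[N²] − (E[N])² = 19.7 − (2.6)² = 12.94

12.940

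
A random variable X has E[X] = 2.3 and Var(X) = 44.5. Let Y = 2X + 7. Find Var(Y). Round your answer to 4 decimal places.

Var(2X + 7) = (2)²·Var(X) = 4·44.5 = 178

178.0000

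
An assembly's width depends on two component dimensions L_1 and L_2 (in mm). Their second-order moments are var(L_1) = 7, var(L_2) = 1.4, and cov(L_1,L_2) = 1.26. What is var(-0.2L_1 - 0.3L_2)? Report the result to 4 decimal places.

var(-0.2L_1 - 0.3L_2) = (-0.2)²·var(L_1) + (-0.3)²·var(L_2) + 2·(-0.2)·(-0.3)·cov(L_1,L_2)
= 0.04·7 + 0.09·1.4 + 0.12·1.26 = 0.5572

0.5572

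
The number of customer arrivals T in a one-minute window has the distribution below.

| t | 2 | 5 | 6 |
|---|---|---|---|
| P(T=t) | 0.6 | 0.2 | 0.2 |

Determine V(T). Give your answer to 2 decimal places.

E[T] = (2)(0.6) + (5)(0.2) + (6)(0.2) = 3.4
E[T²] = (2)²(0.6) + (5)²(0.2) + (6)²(0.2) = 14.6
V(T) = E[T²] − (E[T])² = 14.6 − (3.4)² = 3.04

3.04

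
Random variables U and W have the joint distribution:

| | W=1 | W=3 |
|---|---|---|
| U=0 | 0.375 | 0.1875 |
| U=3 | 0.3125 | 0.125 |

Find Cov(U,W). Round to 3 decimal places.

-0.070

E[U] = 1.3125,  E[W] = 1.625
E[UW] = 2.0625
Cov(U,W) = E[UW] − E[U]E[W] = 2.0625 − (1.3125)(1.625) = -0.0703125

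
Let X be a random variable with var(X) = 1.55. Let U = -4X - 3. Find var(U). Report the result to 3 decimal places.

24.800

var(-4X - 3) = (-4)²·var(X) = 16·1.55 = 24.8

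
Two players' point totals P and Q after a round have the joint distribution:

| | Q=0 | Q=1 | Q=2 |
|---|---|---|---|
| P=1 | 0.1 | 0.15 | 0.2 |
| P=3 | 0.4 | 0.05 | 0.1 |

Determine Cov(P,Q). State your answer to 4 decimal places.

E[P] = 2.1,  E[Q] = 0.8
E[PQ] = 1.3
Cov(P,Q) = E[PQ] − E[P]E[Q] = 1.3 − (2.1)(0.8) = -0.38

-0.3800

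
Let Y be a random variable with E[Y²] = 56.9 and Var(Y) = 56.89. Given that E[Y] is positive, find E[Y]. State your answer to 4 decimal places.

0.1000

(E[Y])² = E[Y²] − Var(Y) = 56.9 − 56.89 = 0.01
E[Y] = √0.01 = 0.1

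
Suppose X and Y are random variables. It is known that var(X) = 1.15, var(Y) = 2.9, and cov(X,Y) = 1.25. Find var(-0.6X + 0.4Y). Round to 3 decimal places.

0.278

var(-0.6X + 0.4Y) = (-0.6)²·var(X) + (0.4)²·var(Y) + 2·(-0.6)·(0.4)·cov(X,Y)
= 0.36·1.15 + 0.16·2.9 + -0.48·1.25 = 0.278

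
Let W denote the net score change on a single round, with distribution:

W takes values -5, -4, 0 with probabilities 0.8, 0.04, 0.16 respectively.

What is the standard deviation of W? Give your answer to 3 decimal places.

1.826

E[W] = (-5)(0.8) + (-4)(0.04) + (0)(0.16) = -4.16
E[W²] = (-5)²(0.8) + (-4)²(0.04) + (0)²(0.16) = 20.64
Var(W) = E[W²] − (E[W])² = 20.64 − (-4.16)² = 3.3344
sd(W) = √3.3344 ≈ 1.826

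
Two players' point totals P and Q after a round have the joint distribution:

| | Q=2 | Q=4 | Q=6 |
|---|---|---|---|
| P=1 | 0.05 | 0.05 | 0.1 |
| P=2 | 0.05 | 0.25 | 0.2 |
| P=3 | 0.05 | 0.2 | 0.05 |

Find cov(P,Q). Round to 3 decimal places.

-0.140

E[P] = 2.1,  E[Q] = 4.4
E[PQ] = 9.1
cov(P,Q) = E[PQ] − E[P]E[Q] = 9.1 − (2.1)(4.4) = -0.14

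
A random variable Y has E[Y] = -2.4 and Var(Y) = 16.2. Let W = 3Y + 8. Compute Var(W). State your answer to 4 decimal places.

145.8000

Var(3Y + 8) = (3)²·Var(Y) = 9·16.2 = 145.8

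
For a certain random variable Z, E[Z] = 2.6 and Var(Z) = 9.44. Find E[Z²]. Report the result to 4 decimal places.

E[Z²] = Var(Z) + (E[Z])² = 9.44 + (2.6)² = 16.2

16.2000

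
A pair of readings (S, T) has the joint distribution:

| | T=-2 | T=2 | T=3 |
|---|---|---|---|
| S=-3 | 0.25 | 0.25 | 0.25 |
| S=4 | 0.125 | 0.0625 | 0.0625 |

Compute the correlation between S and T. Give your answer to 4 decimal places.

-0.1467

E[S] = -1.25,  E[T] = 0.8125
E[ST] = -2
cov(S,T) = E[ST] − E[S]E[T] = -2 − (-1.25)(0.8125) = -0.984375
Var(S) = 9.1875,  Var(T) = 4.90234375
ρ = -0.984375 / √(9.1875·4.90234375) ≈ -0.1467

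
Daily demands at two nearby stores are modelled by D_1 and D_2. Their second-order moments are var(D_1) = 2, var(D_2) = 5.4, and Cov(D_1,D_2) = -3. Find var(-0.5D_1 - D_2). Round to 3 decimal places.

2.900

var(-0.5D_1 - D_2) = (-0.5)²·var(D_1) + (-1)²·var(D_2) + 2·(-0.5)·(-1)·Cov(D_1,D_2)
= 0.25·2 + 1·5.4 + 1·-3 = 2.9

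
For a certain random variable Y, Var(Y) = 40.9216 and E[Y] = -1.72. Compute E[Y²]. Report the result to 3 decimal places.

E[Y²] = Var(Y) + (E[Y])² = 40.9216 + (-1.72)² = 43.88

43.880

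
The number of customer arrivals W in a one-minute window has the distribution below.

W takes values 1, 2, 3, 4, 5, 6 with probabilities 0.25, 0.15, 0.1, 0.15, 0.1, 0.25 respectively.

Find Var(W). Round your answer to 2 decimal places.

3.75

E[W] = (1)(0.25) + (2)(0.15) + (3)(0.1) + (4)(0.15) + (5)(0.1) + (6)(0.25) = 3.45
E[W²] = (1)²(0.25) + (2)²(0.15) + (3)²(0.1) + (4)²(0.15) + (5)²(0.1) + (6)²(0.25) = 15.65
Var(W) = E[W²] − (E[W])² = 15.65 − (3.45)² = 3.7475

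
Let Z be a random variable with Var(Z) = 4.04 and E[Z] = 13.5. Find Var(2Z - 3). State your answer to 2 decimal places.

16.16

Var(2Z - 3) = (2)²·Var(Z) = 4·4.04 = 16.16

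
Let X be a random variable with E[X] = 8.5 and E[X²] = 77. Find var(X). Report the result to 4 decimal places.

4.7500

var(X) = 77 − (8.5)² = 4.75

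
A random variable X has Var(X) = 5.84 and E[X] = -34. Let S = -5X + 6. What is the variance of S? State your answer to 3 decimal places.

146.000

Var(-5X + 6) = (-5)²·Var(X) = 25·5.84 = 146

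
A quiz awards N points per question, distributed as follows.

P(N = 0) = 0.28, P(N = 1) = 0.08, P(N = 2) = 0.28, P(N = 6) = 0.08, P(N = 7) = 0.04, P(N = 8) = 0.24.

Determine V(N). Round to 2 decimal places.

E[N] = (0)(0.28) + (1)(0.08) + (2)(0.28) + (6)(0.08) + (7)(0.04) + (8)(0.24) = 3.32
E[N²] = (0)²(0.28) + (1)²(0.08) + (2)²(0.28) + (6)²(0.08) + (7)²(0.04) + (8)²(0.24) = 21.4
V(N) = E[N²] − (E[N])² = 21.4 − (3.32)² = 10.3776

10.38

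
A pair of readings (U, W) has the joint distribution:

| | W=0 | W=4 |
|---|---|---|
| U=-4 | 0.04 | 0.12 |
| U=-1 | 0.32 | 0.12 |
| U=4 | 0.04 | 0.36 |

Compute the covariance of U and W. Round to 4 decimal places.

2.1120

E[U] = 0.52,  E[W] = 2.4
E[UW] = 3.36
Cov(U,W) = E[UW] − E[U]E[W] = 3.36 − (0.52)(2.4) = 2.112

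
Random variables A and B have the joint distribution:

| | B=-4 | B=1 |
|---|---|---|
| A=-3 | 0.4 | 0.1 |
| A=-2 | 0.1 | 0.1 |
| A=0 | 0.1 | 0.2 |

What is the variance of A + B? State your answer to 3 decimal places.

10.290

E[A] = -1.9,  E[B] = -2,  E[AB] = 5.1
var(A) = 5.3 − (-1.9)² = 1.69;  var(B) = 10 − (-2)² = 6
cov(A,B) = 5.1 − (-1.9)(-2) = 1.3
var(A + B) = (1)²·1.69 + (1)²·6 + 2·(1)·(1)·1.3 = 10.29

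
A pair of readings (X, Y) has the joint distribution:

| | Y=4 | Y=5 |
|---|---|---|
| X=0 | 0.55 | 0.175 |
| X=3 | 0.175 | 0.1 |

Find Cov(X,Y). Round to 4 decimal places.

E[X] = 0.825,  E[Y] = 4.275
E[XY] = 3.6
Cov(X,Y) = E[XY] − E[X]E[Y] = 3.6 − (0.825)(4.275) = 0.073125

0.0731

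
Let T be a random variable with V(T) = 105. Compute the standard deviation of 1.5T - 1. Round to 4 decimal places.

15.3704

V(1.5T - 1) = (1.5)²·105 = 236.25
sd(1.5T - 1) = √236.25 ≈ 15.3704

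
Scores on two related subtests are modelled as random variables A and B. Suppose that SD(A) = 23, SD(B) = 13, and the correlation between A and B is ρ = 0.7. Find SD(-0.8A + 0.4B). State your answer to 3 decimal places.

15.220

Var(A) = (23)² = 529;  Var(B) = (13)² = 169
Cov(A,B) = ρ·SD(A)·SD(B) = 0.7·23·13 = 209.3
Var(-0.8A + 0.4B) = (-0.8)²·Var(A) + (0.4)²·Var(B) + 2·(-0.8)·(0.4)·Cov(A,B)
= 0.64·529 + 0.16·169 + -0.64·209.3 = 231.648
SD(-0.8A + 0.4B) = √231.648 ≈ 15.220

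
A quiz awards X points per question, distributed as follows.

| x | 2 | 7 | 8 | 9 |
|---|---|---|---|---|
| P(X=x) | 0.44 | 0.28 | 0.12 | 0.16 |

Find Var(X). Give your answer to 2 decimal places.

8.66

E[X] = (2)(0.44) + (7)(0.28) + (8)(0.12) + (9)(0.16) = 5.24
E[X²] = (2)²(0.44) + (7)²(0.28) + (8)²(0.12) + (9)²(0.16) = 36.12
Var(X) = E[X²] − (E[X])² = 36.12 − (5.24)² = 8.6624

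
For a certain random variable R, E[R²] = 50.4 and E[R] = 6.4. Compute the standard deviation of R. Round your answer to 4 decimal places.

3.0725

Var(R) = 50.4 − (6.4)² = 9.44
sd(R) = √9.44 ≈ 3.0725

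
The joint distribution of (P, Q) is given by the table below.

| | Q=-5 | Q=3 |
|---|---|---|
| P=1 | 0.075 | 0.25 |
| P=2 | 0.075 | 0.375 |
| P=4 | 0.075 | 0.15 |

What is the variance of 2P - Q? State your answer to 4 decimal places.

E[P] = 2.125,  E[Q] = 1.2,  E[PQ] = 2.175
V(P) = 5.725 − (2.125)² = 1.209375;  V(Q) = 12.6 − (1.2)² = 11.16
Cov(P,Q) = 2.175 − (2.125)(1.2) = -0.375
V(2P - Q) = (2)²·1.209375 + (-1)²·11.16 + 2·(2)·(-1)·-0.375 = 17.4975

17.4975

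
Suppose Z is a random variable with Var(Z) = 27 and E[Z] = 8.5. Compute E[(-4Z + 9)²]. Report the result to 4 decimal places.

E[-4Z + 9] = -4·8.5 + 9 = -25
Var(-4Z + 9) = (-4)²·27 = 432
E[(-4Z + 9)²] = Var((-4Z + 9)) + (E[(-4Z + 9)])² = 432 + (-25)² = 1057

1057.0000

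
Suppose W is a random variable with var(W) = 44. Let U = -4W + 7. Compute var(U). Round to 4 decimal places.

704.0000

var(-4W + 7) = (-4)²·var(W) = 16·44 = 704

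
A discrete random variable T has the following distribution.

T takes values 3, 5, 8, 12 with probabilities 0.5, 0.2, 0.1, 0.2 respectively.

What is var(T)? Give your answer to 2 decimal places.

12.21

E[T] = (3)(0.5) + (5)(0.2) + (8)(0.1) + (12)(0.2) = 5.7
E[T²] = (3)²(0.5) + (5)²(0.2) + (8)²(0.1) + (12)²(0.2) = 44.7
var(T) = E[T²] − (E[T])² = 44.7 − (5.7)² = 12.21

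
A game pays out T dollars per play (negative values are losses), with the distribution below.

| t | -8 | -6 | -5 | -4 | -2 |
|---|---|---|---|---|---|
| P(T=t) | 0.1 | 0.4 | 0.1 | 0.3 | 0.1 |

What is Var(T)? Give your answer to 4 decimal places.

2.4900

E[T] = (-8)(0.1) + (-6)(0.4) + (-5)(0.1) + (-4)(0.3) + (-2)(0.1) = -5.1
E[T²] = (-8)²(0.1) + (-6)²(0.4) + (-5)²(0.1) + (-4)²(0.3) + (-2)²(0.1) = 28.5
Var(T) = E[T²] − (E[T])² = 28.5 − (-5.1)² = 2.49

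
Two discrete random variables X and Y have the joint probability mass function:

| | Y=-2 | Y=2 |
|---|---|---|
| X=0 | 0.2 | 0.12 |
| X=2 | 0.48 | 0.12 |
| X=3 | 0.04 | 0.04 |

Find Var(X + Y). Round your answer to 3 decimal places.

E[X] = 1.44,  E[Y] = -0.88,  E[XY] = -1.44
Var(X) = 3.12 − (1.44)² = 1.0464;  Var(Y) = 4 − (-0.88)² = 3.2256
Cov(X,Y) = -1.44 − (1.44)(-0.88) = -0.1728
Var(X + Y) = (1)²·1.0464 + (1)²·3.2256 + 2·(1)·(1)·-0.1728 = 3.9264

3.926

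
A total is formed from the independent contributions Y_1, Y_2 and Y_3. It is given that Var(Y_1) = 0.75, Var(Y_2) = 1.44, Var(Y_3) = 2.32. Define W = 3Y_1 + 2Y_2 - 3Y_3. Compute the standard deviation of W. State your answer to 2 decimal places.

By independence, Var(W) = (3)²Var(Y_1) + (2)²Var(Y_2) + (-3)²Var(Y_3)
= (3)²·0.75 + (2)²·1.44 + (-3)²·2.32 = 33.39
SD(W) = √33.39 ≈ 5.78

5.78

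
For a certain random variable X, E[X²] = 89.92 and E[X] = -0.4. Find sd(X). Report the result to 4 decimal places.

9.4742

Var(X) = 89.92 − (-0.4)² = 89.76
sd(X) = √89.76 ≈ 9.4742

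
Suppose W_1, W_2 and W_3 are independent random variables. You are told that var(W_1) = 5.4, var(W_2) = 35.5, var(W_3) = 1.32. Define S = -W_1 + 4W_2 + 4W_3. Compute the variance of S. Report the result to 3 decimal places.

594.520

By independence, var(S) = (-1)²var(W_1) + (4)²var(W_2) + (4)²var(W_3)
= (-1)²·5.4 + (4)²·35.5 + (4)²·1.32 = 594.52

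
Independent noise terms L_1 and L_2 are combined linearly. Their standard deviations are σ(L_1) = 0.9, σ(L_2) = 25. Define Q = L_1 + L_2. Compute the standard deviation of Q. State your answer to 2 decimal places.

Var(L_1) = 0.81, Var(L_2) = 625
By independence, Var(Q) = (1)²Var(L_1) + (1)²Var(L_2)
= (1)²·0.81 + (1)²·625 = 625.81
σ(Q) = √625.81 ≈ 25.02

25.02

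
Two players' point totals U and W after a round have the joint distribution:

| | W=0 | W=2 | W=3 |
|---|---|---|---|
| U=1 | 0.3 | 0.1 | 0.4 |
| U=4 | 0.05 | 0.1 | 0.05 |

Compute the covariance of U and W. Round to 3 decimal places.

E[U] = 1.6,  E[W] = 1.75
E[UW] = 2.8
cov(U,W) = E[UW] − E[U]E[W] = 2.8 − (1.6)(1.75) = 0

0.000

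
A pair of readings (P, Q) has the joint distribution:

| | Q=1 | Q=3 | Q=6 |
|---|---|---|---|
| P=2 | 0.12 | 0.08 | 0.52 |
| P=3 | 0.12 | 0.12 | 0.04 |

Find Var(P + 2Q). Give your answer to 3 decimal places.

E[P] = 2.28,  E[Q] = 4.2,  E[PQ] = 9.12
Var(P) = 5.4 − (2.28)² = 0.2016;  Var(Q) = 22.2 − (4.2)² = 4.56
Cov(P,Q) = 9.12 − (2.28)(4.2) = -0.456
Var(P + 2Q) = (1)²·0.2016 + (2)²·4.56 + 2·(1)·(2)·-0.456 = 16.6176

16.618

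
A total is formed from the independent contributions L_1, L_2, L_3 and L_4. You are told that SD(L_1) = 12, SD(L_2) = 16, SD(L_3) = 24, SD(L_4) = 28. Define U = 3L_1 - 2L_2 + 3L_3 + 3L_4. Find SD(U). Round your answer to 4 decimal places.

120.6648

V(L_1) = 144, V(L_2) = 256, V(L_3) = 576, V(L_4) = 784
By independence, V(U) = (3)²V(L_1) + (-2)²V(L_2) + (3)²V(L_3) + (3)²V(L_4)
= (3)²·144 + (-2)²·256 + (3)²·576 + (3)²·784 = 14560
SD(U) = √14560 ≈ 120.6648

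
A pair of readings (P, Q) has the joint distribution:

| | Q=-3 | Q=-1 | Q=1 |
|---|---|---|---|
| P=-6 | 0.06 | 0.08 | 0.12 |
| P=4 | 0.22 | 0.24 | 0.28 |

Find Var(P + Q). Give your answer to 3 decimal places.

20.750

E[P] = 1.4,  E[Q] = -0.76,  E[PQ] = -1.64
Var(P) = 21.2 − (1.4)² = 19.24;  Var(Q) = 3.24 − (-0.76)² = 2.6624
Cov(P,Q) = -1.64 − (1.4)(-0.76) = -0.576
Var(P + Q) = (1)²·19.24 + (1)²·2.6624 + 2·(1)·(1)·-0.576 = 20.7504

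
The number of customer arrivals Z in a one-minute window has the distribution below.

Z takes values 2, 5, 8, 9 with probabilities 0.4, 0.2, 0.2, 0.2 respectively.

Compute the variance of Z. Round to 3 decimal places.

E[Z] = (2)(0.4) + (5)(0.2) + (8)(0.2) + (9)(0.2) = 5.2
E[Z²] = (2)²(0.4) + (5)²(0.2) + (8)²(0.2) + (9)²(0.2) = 35.6
var(Z) = E[Z²] − (E[Z])² = 35.6 − (5.2)² = 8.56

8.560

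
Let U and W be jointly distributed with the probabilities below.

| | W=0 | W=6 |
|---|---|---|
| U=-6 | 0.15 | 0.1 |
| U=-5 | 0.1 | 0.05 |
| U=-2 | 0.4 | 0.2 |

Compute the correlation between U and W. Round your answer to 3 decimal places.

E[U] = -3.45,  E[W] = 2.1
E[UW] = -7.5
Cov(U,W) = E[UW] − E[U]E[W] = -7.5 − (-3.45)(2.1) = -0.255
V(U) = 3.2475,  V(W) = 8.19
ρ = -0.255 / √(3.2475·8.19) ≈ -0.049

-0.049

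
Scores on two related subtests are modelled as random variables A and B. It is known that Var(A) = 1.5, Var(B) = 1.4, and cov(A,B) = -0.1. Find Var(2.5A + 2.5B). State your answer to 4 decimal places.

16.8750

Var(2.5A + 2.5B) = (2.5)²·Var(A) + (2.5)²·Var(B) + 2·(2.5)·(2.5)·cov(A,B)
= 6.25·1.5 + 6.25·1.4 + 12.5·-0.1 = 16.875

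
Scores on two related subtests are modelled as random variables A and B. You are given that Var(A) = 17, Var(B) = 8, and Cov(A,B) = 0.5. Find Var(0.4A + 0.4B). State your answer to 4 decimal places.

Var(0.4A + 0.4B) = (0.4)²·Var(A) + (0.4)²·Var(B) + 2·(0.4)·(0.4)·Cov(A,B)
= 0.16·17 + 0.16·8 + 0.32·0.5 = 4.16

4.1600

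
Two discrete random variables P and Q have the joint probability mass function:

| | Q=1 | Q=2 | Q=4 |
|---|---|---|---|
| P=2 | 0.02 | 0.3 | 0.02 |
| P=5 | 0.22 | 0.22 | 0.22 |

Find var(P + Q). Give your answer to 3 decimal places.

E[P] = 3.98,  E[Q] = 2.24,  E[PQ] = 9.1
var(P) = 17.86 − (3.98)² = 2.0196;  var(Q) = 6.16 − (2.24)² = 1.1424
Cov(P,Q) = 9.1 − (3.98)(2.24) = 0.1848
var(P + Q) = (1)²·2.0196 + (1)²·1.1424 + 2·(1)·(1)·0.1848 = 3.5316

3.532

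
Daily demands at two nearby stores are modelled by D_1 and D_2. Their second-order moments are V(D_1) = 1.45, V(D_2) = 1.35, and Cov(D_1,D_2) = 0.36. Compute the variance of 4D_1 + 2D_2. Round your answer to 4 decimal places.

V(4D_1 + 2D_2) = (4)²·V(D_1) + (2)²·V(D_2) + 2·(4)·(2)·Cov(D_1,D_2)
= 16·1.45 + 4·1.35 + 16·0.36 = 34.36

34.3600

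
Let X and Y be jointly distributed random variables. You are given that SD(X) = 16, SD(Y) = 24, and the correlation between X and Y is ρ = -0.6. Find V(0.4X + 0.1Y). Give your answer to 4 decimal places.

28.2880

V(X) = (16)² = 256;  V(Y) = (24)² = 576
cov(X,Y) = ρ·SD(X)·SD(Y) = -0.6·16·24 = -230.4
V(0.4X + 0.1Y) = (0.4)²·V(X) + (0.1)²·V(Y) + 2·(0.4)·(0.1)·cov(X,Y)
= 0.16·256 + 0.01·576 + 0.08·-230.4 = 28.288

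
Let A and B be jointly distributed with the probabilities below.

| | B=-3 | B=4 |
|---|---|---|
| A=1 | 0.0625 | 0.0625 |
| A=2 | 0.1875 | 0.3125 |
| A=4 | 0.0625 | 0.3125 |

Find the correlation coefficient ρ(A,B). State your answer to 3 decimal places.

0.258

E[A] = 2.625,  E[B] = 1.8125
E[AB] = 5.6875
Cov(A,B) = E[AB] − E[A]E[B] = 5.6875 − (2.625)(1.8125) = 0.9296875
V(A) = 1.234375,  V(B) = 10.52734375
ρ = 0.9296875 / √(1.234375·10.52734375) ≈ 0.258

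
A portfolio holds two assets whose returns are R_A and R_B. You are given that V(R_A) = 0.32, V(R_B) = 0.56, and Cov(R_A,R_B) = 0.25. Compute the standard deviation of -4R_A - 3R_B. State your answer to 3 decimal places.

4.020

V(-4R_A - 3R_B) = (-4)²·V(R_A) + (-3)²·V(R_B) + 2·(-4)·(-3)·Cov(R_A,R_B)
= 16·0.32 + 9·0.56 + 24·0.25 = 16.16
SD(-4R_A - 3R_B) = √16.16 ≈ 4.020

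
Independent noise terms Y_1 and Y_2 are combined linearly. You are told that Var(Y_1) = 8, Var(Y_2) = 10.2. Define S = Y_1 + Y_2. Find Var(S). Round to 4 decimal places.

By independence, Var(S) = (1)²Var(Y_1) + (1)²Var(Y_2)
= (1)²·8 + (1)²·10.2 = 18.2

18.2000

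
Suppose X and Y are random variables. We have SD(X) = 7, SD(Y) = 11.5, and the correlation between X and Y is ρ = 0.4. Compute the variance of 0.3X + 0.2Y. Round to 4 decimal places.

13.5640

var(X) = (7)² = 49;  var(Y) = (11.5)² = 132.25
cov(X,Y) = ρ·SD(X)·SD(Y) = 0.4·7·11.5 = 32.2
var(0.3X + 0.2Y) = (0.3)²·var(X) + (0.2)²·var(Y) + 2·(0.3)·(0.2)·cov(X,Y)
= 0.09·49 + 0.04·132.25 + 0.12·32.2 = 13.564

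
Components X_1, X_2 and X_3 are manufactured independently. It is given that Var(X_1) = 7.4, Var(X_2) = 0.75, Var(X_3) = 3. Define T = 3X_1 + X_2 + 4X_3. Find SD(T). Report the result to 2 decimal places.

10.74

By independence, Var(T) = (3)²Var(X_1) + (1)²Var(X_2) + (4)²Var(X_3)
= (3)²·7.4 + (1)²·0.75 + (4)²·3 = 115.35
SD(T) = √115.35 ≈ 10.74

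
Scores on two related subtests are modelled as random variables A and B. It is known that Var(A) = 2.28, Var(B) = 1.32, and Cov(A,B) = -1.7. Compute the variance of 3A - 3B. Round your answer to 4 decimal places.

63.0000

Var(3A - 3B) = (3)²·Var(A) + (-3)²·Var(B) + 2·(3)·(-3)·Cov(A,B)
= 9·2.28 + 9·1.32 + -18·-1.7 = 63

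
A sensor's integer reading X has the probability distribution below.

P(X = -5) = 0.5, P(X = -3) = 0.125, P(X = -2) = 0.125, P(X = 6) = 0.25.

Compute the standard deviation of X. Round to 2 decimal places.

E[X] = (-5)(0.5) + (-3)(0.125) + (-2)(0.125) + (6)(0.25) = -1.625
E[X²] = (-5)²(0.5) + (-3)²(0.125) + (-2)²(0.125) + (6)²(0.25) = 23.125
Var(X) = E[X²] − (E[X])² = 23.125 − (-1.625)² = 20.484375
SD(X) = √20.484375 ≈ 4.53

4.53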